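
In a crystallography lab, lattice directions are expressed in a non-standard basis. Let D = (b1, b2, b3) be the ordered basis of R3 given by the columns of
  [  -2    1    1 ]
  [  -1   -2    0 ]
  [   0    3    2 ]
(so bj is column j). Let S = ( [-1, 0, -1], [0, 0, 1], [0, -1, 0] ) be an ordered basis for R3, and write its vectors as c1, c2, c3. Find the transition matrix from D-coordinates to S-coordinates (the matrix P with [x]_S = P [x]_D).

Take x = bj: its D-coordinates are the j-th standard unit vector, so P e_j — column j of P — equals [bj]_S.
b1 = 2c1 + 2c2 + c3, giving column 1 = [2, 2, 1]; repeating for each j gives P = [[2, -1, -1], [2, 2, 1], [1, 2, 0]].

[[2, -1, -1], [2, 2, 1], [1, 2, 0]]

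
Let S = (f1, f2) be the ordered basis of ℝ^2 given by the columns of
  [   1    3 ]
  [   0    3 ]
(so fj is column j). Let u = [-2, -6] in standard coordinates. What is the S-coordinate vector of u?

[u]_S is the unique c with M c = u, where M has columns f1, f2.
System: c_1 + 3c_2 = -2, 0c_1 + 3c_2 = -6; solving gives c_1 = 4, c_2 = -2.
Check: 4f1 - 2f2 = [-2, -6].

[4, -2]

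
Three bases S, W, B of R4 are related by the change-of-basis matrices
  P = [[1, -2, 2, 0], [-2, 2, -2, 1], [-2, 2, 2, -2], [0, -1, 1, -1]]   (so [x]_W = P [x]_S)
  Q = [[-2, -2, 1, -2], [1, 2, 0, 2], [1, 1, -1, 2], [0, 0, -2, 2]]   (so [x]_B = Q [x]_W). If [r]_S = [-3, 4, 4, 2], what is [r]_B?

[12, 9, -17, -40]

Composing the changes, [r]_B = Q P [r]_S.
Q P = [[0, 4, 0, -2], [-3, 0, 0, 0], [1, -4, 0, 1], [4, -6, -2, 2]]; applying this to [-3, 4, 4, 2] gives [12, 9, -17, -40].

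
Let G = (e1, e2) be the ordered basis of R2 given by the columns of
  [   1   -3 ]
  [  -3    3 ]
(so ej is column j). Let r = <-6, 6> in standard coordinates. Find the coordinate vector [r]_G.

<0, 2>

[r]_G is the unique c with M c = r, where M has columns e1, e2.
System: c_1 - 3c_2 = -6, -3c_1 + 3c_2 = 6; solving gives c_1 = 0, c_2 = 2.
Check: 0·e1 + 2e2 = <-6, 6>.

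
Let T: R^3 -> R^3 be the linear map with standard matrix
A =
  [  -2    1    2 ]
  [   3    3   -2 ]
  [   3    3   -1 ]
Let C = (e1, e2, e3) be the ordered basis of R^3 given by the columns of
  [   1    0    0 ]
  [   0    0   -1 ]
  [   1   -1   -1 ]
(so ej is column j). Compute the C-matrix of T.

[[0, -2, -3], [-1, -1, -2], [-1, -2, 1]]

Let P have columns e1, ..., e3. Then [T]_C = P^(-1) A P.
Here det P = -1, so P^(-1) is integer; computing A P first and then P^(-1)(A P) gives [[0, -2, -3], [-1, -1, -2], [-1, -2, 1]].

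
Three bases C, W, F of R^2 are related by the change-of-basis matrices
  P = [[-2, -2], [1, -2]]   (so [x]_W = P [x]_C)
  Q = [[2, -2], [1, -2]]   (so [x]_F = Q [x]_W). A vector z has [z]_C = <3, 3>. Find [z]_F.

Apply P to get W-coordinates <-12, -3>, then Q to get F-coordinates.
The result is [z]_F = <-18, -6>.

<-18, -6>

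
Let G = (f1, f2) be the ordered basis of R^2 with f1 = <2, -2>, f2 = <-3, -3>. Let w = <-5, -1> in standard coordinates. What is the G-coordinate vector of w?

<-1, 1>

[w]_G is the unique c with M c = w, where M has columns f1, f2.
System: 2c_1 - 3c_2 = -5, -2c_1 - 3c_2 = -1; solving gives c_1 = -1, c_2 = 1.
Check: -f1 + f2 = <-5, -1>.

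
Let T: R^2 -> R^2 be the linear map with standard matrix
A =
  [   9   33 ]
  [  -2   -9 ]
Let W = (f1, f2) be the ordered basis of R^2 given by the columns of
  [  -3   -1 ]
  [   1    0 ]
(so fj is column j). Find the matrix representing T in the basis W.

The j-th column of [T]_W is [T(fj)]_W.
T(f1) = A f1 = <6, -3> = -3f1 + 3f2, so column 1 is <-3, 3>.
Repeating for f2 and assembling the columns gives [[-3, 2], [3, 3]].

[[-3, 2], [3, 3]]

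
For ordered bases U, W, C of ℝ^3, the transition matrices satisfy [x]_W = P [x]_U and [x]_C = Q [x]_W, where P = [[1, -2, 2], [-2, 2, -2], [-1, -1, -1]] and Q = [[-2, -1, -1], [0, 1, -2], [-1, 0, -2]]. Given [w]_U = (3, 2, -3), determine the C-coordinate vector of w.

(12, 8, 11)

Apply P to get W-coordinates (-7, 4, -2), then Q to get C-coordinates.
The result is [w]_C = (12, 8, 11).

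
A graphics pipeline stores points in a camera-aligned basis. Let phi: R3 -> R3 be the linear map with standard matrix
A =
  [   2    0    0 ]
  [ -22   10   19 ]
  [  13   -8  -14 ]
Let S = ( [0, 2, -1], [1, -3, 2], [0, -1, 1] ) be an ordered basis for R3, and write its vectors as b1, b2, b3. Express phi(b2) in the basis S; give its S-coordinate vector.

[-3, 2, 2]

Compute phi(b2) = A b2 = [2, -14, 9] in standard coordinates.
Then write this in S-coordinates: solve for y in y_1 b1 + ... + y_3 b3 = [2, -14, 9].
This gives y = [-3, 2, 2], which is column 2 of [phi]_S.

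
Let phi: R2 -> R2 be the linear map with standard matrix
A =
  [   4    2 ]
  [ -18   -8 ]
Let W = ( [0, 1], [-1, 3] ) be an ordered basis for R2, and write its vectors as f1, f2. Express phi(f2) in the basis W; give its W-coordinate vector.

[0, -2]

Column 2 of [phi]_W is the W-coordinate vector of phi(f2).
In standard coordinates phi(f2) = A f2 = [2, -6].
Converting to W: [2, -6] = 0·f1 - 2f2, so the coordinate vector is [0, -2].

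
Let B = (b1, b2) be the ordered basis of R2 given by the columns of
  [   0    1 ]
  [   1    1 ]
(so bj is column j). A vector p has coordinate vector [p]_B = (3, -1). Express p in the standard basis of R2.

p = M [p]_B, where M has columns b1, b2.
Carrying out the matrix-vector product, p = (-1, 2).

(-1, 2)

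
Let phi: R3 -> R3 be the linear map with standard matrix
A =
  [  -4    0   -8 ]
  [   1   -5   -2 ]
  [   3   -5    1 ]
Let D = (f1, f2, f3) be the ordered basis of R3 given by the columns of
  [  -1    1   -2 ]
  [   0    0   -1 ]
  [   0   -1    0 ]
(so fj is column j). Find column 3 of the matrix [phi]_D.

Compute phi(f3) = A f3 = <8, 3, -1> in standard coordinates.
Then write this in D-coordinates: solve for y in y_1 f1 + ... + y_3 f3 = <8, 3, -1>.
This gives y = <-1, 1, -3>, which is column 3 of [phi]_D.

<-1, 1, -3>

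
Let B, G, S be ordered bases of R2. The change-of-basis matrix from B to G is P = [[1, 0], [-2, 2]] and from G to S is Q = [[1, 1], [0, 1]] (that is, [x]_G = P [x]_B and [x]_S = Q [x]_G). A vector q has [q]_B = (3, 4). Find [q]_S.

First [q]_G = P [q]_B = (3, 2).
Then [q]_S = Q [q]_G = (5, 2).

(5, 2)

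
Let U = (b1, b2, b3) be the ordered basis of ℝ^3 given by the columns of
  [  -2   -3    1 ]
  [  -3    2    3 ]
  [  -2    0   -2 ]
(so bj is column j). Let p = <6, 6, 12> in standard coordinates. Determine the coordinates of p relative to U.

<-4, 0, -2>

We seek scalars with c_1 b1 + ... + c_3 b3 = p; equivalently solve M c = p where the columns of M are b1, ..., b3.
Gaussian elimination on [M | p] yields c = (-4, 0, -2).
Check: -4b1 + 0·b2 - 2b3 = <6, 6, 12>.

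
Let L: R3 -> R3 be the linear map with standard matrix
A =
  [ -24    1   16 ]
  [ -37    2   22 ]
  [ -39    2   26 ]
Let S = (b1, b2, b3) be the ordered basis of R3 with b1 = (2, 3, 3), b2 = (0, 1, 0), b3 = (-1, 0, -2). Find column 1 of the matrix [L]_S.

(0, -2, -3)

Column 1 of [L]_S is the S-coordinate vector of L(b1).
In standard coordinates L(b1) = A b1 = (3, -2, 6).
Converting to S: (3, -2, 6) = 0·b1 - 2b2 - 3b3, so the coordinate vector is (0, -2, -3).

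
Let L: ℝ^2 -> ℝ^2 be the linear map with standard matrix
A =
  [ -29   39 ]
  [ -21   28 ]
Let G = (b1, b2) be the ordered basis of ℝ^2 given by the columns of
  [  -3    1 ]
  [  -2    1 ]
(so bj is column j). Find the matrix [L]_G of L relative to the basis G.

The j-th column of [L]_G is [L(bj)]_G.
L(b1) = A b1 = <9, 7> = -2b1 + 3b2, so column 1 is <-2, 3>.
Repeating for b2 and assembling the columns gives [[-2, -3], [3, 1]].

[[-2, -3], [3, 1]]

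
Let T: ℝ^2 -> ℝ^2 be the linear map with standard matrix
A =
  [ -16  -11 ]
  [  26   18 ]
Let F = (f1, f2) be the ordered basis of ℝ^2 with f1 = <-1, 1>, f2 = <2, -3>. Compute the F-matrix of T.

The j-th column of [T]_F is [T(fj)]_F.
T(f1) = A f1 = <5, -8> = f1 + 3f2, so column 1 is <1, 3>.
Repeating for f2 and assembling the columns gives [[1, 1], [3, 1]].

[[1, 1], [3, 1]]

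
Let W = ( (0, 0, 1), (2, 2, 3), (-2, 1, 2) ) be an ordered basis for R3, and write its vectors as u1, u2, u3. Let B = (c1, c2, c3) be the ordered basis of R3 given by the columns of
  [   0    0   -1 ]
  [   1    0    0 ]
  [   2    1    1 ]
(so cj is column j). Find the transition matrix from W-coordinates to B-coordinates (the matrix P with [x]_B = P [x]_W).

[[0, 2, 1], [1, 1, -2], [0, -2, 2]]

Let M have columns uj and N have columns cj. Then for every x, N [x]_B = x = M [x]_W, so P = N^(-1) M.
Since det N = -1, N^(-1) has integer entries; multiplying gives P = [[0, 2, 1], [1, 1, -2], [0, -2, 2]].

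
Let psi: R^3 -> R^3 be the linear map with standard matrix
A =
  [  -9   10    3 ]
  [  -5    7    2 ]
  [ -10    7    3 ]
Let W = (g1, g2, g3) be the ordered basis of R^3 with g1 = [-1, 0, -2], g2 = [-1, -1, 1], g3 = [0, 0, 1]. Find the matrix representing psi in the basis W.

[[-2, -2, -1], [-1, 0, -2], [1, 2, 3]]

With P the matrix whose columns are g1, ..., g3, [psi]_W = P^(-1) A P.
Column by column: psi(g1) = A g1 = [3, 1, 4]; its W-coordinates [-2, -1, 1] give column 1.
Continuing for each basis vector yields [psi]_W = [[-2, -2, -1], [-1, 0, -2], [1, 2, 3]].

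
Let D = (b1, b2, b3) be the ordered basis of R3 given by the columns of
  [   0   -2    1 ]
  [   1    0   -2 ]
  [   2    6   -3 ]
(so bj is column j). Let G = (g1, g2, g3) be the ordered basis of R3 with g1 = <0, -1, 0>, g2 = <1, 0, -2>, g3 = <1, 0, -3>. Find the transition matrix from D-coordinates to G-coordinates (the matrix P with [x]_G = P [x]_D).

[[-1, 0, 2], [2, 0, 0], [-2, -2, 1]]

Take x = bj: its D-coordinates are the j-th standard unit vector, so P e_j — column j of P — equals [bj]_G.
b1 = -g1 + 2g2 - 2g3, giving column 1 = <-1, 2, -2>; repeating for each j gives P = [[-1, 0, 2], [2, 0, 0], [-2, -2, 1]].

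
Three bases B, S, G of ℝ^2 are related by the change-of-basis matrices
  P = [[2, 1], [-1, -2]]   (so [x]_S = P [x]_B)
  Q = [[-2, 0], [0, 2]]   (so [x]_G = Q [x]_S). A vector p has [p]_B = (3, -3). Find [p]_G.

(-6, 6)

Apply P to get S-coordinates (3, 3), then Q to get G-coordinates.
The result is [p]_G = (-6, 6).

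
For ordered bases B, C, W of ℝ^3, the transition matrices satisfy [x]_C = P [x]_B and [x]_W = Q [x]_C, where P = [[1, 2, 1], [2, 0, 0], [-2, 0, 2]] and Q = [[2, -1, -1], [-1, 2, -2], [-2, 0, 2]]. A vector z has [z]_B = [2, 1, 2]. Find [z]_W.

[8, 2, -12]

Composing the changes, [z]_W = Q P [z]_B.
Q P = [[2, 4, 0], [7, -2, -5], [-6, -4, 2]]; applying this to [2, 1, 2] gives [8, 2, -12].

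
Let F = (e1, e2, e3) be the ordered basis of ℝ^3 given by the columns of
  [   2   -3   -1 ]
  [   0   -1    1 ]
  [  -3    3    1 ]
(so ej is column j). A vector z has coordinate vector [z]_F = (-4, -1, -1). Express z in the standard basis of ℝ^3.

(-4, 0, 8)

The coordinates say z = -4e1 - e2 - e3; adding the scaled basis vectors gives (-4, 0, 8).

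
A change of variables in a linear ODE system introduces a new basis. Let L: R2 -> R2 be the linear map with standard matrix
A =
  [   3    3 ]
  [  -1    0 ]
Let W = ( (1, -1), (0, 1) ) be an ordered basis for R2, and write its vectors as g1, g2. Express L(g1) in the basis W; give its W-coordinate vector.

Column 1 of [L]_W is the W-coordinate vector of L(g1).
In standard coordinates L(g1) = A g1 = (0, -1).
Converting to W: (0, -1) = 0·g1 - g2, so the coordinate vector is (0, -1).

(0, -1)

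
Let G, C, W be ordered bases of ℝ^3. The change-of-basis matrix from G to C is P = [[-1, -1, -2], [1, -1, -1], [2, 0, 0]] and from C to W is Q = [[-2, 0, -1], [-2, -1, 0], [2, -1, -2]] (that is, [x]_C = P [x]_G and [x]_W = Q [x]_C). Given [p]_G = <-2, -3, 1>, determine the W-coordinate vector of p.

<-2, -6, 14>

Composing the changes, [p]_W = Q P [p]_G.
Q P = [[0, 2, 4], [1, 3, 5], [-7, -1, -3]]; applying this to <-2, -3, 1> gives <-2, -6, 14>.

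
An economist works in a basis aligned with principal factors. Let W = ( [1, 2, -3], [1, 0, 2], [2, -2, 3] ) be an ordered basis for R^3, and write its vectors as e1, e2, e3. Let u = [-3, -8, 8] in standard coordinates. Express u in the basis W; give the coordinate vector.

Write u = c_1 e1 + ... + c_3 e3 and solve for the c_i.
Row-reducing the augmented matrix [M | u] gives c = (-3, -2, 1).
Check: -3e1 - 2e2 + e3 = [-3, -8, 8].

[-3, -2, 1]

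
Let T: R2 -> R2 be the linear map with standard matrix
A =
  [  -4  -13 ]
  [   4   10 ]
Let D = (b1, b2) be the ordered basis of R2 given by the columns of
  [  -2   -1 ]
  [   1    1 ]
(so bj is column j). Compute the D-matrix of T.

Let P have columns b1, b2. Then [T]_D = P^(-1) A P.
Here det P = -1, so P^(-1) is integer; computing A P first and then P^(-1)(A P) gives [[3, 3], [-1, 3]].

[[3, 3], [-1, 3]]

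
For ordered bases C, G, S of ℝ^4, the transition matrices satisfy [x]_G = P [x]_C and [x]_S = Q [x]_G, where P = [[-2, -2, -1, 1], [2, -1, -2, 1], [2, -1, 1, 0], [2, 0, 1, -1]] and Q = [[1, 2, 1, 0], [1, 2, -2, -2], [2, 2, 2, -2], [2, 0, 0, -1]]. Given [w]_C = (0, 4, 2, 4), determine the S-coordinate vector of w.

(-16, -6, -20, -10)

Composing the changes, [w]_S = Q P [w]_C.
Q P = [[4, -5, -4, 3], [-6, -2, -9, 5], [0, -8, -6, 6], [-6, -4, -3, 3]]; applying this to (0, 4, 2, 4) gives (-16, -6, -20, -10).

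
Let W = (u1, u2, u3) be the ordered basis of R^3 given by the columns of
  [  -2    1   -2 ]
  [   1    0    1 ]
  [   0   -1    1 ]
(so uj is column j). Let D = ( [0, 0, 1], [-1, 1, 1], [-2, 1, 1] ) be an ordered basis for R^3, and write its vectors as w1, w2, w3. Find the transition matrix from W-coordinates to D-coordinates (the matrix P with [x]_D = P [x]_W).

[[-1, -1, 0], [0, 1, 0], [1, -1, 1]]

Take x = uj: its W-coordinates are the j-th standard unit vector, so P e_j — column j of P — equals [uj]_D.
u1 = -w1 + 0·w2 + w3, giving column 1 = [-1, 0, 1]; repeating for each j gives P = [[-1, -1, 0], [0, 1, 0], [1, -1, 1]].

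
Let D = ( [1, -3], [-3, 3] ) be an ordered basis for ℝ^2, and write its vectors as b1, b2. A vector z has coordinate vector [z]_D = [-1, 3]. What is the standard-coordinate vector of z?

[-10, 12]

z = M [z]_D, where M has columns b1, b2.
Carrying out the matrix-vector product, z = [-10, 12].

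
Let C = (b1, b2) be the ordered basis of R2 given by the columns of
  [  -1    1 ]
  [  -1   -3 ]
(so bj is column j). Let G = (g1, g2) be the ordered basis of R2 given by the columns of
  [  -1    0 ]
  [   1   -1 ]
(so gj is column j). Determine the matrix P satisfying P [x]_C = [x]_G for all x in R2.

Let M have columns bj and N have columns gj. Then for every x, N [x]_G = x = M [x]_C, so P = N^(-1) M.
Since det N = 1, N^(-1) has integer entries; multiplying gives P = [[1, -1], [2, 2]].

[[1, -1], [2, 2]]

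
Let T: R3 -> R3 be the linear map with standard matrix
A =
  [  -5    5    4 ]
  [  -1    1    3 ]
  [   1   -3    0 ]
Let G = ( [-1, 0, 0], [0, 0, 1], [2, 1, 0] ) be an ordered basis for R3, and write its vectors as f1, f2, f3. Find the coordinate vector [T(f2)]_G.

Compute T(f2) = A f2 = [4, 3, 0] in standard coordinates.
Then write this in G-coordinates: solve for y in y_1 f1 + ... + y_3 f3 = [4, 3, 0].
This gives y = [2, 0, 3], which is column 2 of [T]_G.

[2, 0, 3]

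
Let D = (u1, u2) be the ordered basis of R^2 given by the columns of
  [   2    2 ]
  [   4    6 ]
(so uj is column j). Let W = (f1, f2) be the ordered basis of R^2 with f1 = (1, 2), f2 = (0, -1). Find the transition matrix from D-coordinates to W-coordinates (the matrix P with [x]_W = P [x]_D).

[[2, 2], [0, -2]]

Column j of P is [uj]_W, since P maps D-coordinates to W-coordinates.
Expressing u1 in W: u1 = 2f1 + 0·f2, so column 1 of P is (2, 0).
Doing the same for each uj gives P = [[2, 2], [0, -2]].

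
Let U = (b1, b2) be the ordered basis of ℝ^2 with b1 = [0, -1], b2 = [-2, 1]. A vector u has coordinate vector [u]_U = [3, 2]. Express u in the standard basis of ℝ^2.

u = M [u]_U, where M has columns b1, b2.
Carrying out the matrix-vector product, u = [-4, -1].

[-4, -1]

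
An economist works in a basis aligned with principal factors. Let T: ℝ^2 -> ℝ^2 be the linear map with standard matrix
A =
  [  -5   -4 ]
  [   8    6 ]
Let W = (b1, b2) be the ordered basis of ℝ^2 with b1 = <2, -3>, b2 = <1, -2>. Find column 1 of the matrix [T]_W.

Compute T(b1) = A b1 = <2, -2> in standard coordinates.
Then write this in W-coordinates: solve for y in y_1 b1 + y_2 b2 = <2, -2>.
This gives y = <2, -2>, which is column 1 of [T]_W.

<2, -2>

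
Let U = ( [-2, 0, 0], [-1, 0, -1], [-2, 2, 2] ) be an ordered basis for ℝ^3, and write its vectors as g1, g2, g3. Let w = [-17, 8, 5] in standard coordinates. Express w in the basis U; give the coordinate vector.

[w]_U is the unique c with M c = w, where M has columns g1, ..., g3.
Row-reducing the augmented matrix [M | w] gives c = (3, 3, 4).
Check: 3g1 + 3g2 + 4g3 = [-17, 8, 5].

[3, 3, 4]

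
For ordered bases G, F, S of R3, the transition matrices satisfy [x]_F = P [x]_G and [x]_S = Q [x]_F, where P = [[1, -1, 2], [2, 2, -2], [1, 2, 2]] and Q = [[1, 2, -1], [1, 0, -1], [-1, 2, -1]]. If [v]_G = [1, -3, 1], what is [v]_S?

Composing the changes, [v]_S = Q P [v]_G.
Q P = [[4, 1, -4], [0, -3, 0], [2, 3, -8]]; applying this to [1, -3, 1] gives [-3, 9, -15].

[-3, 9, -15]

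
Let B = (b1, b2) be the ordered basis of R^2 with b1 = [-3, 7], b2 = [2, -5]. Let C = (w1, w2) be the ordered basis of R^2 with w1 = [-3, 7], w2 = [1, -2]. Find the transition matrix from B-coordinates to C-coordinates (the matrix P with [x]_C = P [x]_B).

Let M have columns bj and N have columns wj. Then for every x, N [x]_C = x = M [x]_B, so P = N^(-1) M.
Since det N = -1, N^(-1) has integer entries; multiplying gives P = [[1, -1], [0, -1]].

[[1, -1], [0, -1]]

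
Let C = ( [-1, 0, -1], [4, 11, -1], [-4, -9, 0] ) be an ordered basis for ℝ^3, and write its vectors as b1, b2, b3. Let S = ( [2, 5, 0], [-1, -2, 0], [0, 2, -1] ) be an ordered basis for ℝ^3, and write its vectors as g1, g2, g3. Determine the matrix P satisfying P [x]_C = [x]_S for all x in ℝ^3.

[[0, 1, -1], [1, -2, 2], [1, 1, 0]]

Column j of P is [bj]_S, since P maps C-coordinates to S-coordinates.
Expressing b1 in S: b1 = 0·g1 + g2 + g3, so column 1 of P is [0, 1, 1].
Doing the same for each bj gives P = [[0, 1, -1], [1, -2, 2], [1, 1, 0]].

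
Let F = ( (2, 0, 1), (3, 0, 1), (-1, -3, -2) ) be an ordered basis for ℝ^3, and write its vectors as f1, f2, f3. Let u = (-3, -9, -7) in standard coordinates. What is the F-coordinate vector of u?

Write u = c_1 f1 + ... + c_3 f3 and solve for the c_i.
Row-reducing the augmented matrix [M | u] gives c = (-3, 2, 3).
Check: -3f1 + 2f2 + 3f3 = (-3, -9, -7).

(-3, 2, 3)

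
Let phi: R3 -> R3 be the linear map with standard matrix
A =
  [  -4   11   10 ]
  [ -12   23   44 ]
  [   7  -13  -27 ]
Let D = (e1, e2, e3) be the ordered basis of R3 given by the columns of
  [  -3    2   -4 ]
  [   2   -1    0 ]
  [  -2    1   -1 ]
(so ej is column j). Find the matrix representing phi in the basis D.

Let P have columns e1, ..., e3. Then [phi]_D = P^(-1) A P.
Here det P = 1, so P^(-1) is integer; computing A P first and then P^(-1)(A P) gives [[-2, -3, 2], [2, -3, 0], [-1, 3, -3]].

[[-2, -3, 2], [2, -3, 0], [-1, 3, -3]]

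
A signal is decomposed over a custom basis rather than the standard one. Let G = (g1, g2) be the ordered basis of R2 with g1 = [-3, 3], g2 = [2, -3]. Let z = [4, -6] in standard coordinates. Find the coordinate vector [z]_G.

[z]_G is the unique c with M c = z, where M has columns g1, g2.
System: -3c_1 + 2c_2 = 4, 3c_1 - 3c_2 = -6; solving gives c_1 = 0, c_2 = 2.
Check: 0·g1 + 2g2 = [4, -6].

[0, 2]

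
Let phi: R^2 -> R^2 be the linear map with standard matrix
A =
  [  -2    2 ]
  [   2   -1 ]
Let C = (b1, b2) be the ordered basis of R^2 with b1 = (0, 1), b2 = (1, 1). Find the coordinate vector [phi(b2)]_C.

(1, 0)

Compute phi(b2) = A b2 = (0, 1) in standard coordinates.
Then write this in C-coordinates: solve for y in y_1 b1 + y_2 b2 = (0, 1).
This gives y = (1, 0), which is column 2 of [phi]_C.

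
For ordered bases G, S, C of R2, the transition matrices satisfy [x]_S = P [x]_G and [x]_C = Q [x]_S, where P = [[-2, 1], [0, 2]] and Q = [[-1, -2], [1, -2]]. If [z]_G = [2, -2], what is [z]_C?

[14, 2]

Apply P to get S-coordinates [-6, -4], then Q to get C-coordinates.
The result is [z]_C = [14, 2].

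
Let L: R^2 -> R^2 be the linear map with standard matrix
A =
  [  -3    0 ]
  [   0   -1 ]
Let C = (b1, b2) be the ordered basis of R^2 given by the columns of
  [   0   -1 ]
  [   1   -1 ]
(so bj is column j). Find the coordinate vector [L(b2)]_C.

<-2, -3>

Column 2 of [L]_C is the C-coordinate vector of L(b2).
In standard coordinates L(b2) = A b2 = <3, 1>.
Converting to C: <3, 1> = -2b1 - 3b2, so the coordinate vector is <-2, -3>.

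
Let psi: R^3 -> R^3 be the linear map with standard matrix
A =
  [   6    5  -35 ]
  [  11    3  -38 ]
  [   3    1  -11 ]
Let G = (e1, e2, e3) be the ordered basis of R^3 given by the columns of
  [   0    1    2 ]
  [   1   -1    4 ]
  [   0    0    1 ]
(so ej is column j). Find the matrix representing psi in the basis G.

[[2, -3, -1], [3, -3, -1], [1, 2, -1]]

Let P have columns e1, ..., e3. Then [psi]_G = P^(-1) A P.
Here det P = -1, so P^(-1) is integer; computing A P first and then P^(-1)(A P) gives [[2, -3, -1], [3, -3, -1], [1, 2, -1]].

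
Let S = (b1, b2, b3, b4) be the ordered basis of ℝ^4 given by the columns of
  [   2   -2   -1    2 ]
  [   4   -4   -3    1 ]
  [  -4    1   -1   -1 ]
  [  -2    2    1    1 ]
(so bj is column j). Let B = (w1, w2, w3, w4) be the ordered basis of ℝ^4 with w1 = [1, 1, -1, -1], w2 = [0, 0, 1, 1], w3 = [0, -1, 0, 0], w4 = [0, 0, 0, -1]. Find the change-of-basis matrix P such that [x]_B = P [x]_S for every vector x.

[[2, -2, -1, 2], [-2, -1, -2, 1], [-2, 2, 2, 1], [-2, -1, -2, -2]]

Let M have columns bj and N have columns wj. Then for every x, N [x]_B = x = M [x]_S, so P = N^(-1) M.
Since det N = -1, N^(-1) has integer entries; multiplying gives P = [[2, -2, -1, 2], [-2, -1, -2, 1], [-2, 2, 2, 1], [-2, -1, -2, -2]].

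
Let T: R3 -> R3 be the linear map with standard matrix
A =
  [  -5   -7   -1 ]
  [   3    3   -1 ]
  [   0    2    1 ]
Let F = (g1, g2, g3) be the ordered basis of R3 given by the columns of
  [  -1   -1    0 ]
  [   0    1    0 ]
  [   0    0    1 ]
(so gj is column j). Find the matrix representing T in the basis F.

[[-2, 2, 2], [-3, 0, -1], [0, 2, 1]]

Let P have columns g1, ..., g3. Then [T]_F = P^(-1) A P.
Here det P = -1, so P^(-1) is integer; computing A P first and then P^(-1)(A P) gives [[-2, 2, 2], [-3, 0, -1], [0, 2, 1]].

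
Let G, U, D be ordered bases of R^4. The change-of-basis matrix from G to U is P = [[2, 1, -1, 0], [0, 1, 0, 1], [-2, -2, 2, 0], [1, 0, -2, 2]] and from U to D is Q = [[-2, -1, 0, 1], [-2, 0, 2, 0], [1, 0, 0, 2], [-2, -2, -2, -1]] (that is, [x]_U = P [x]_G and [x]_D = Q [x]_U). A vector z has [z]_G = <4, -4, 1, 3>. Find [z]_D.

<3, -2, 19, -16>

First [z]_U = P [z]_G = <3, -1, 2, 8>.
Then [z]_D = Q [z]_U = <3, -2, 19, -16>.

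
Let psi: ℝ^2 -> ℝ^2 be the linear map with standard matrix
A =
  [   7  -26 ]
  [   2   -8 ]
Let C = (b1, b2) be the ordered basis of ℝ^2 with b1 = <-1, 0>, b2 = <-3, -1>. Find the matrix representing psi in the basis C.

[[1, 1], [2, -2]]

The j-th column of [psi]_C is [psi(bj)]_C.
psi(b1) = A b1 = <-7, -2> = b1 + 2b2, so column 1 is <1, 2>.
Repeating for b2 and assembling the columns gives [[1, 1], [2, -2]].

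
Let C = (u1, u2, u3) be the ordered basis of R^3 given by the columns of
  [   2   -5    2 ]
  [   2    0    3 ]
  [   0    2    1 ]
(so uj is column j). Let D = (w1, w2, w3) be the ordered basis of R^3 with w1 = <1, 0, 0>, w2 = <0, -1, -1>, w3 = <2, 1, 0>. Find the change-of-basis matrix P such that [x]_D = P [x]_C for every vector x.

[[-2, -1, -2], [0, -2, -1], [2, -2, 2]]

Take x = uj: its C-coordinates are the j-th standard unit vector, so P e_j — column j of P — equals [uj]_D.
u1 = -2w1 + 0·w2 + 2w3, giving column 1 = <-2, 0, 2>; repeating for each j gives P = [[-2, -1, -2], [0, -2, -1], [2, -2, 2]].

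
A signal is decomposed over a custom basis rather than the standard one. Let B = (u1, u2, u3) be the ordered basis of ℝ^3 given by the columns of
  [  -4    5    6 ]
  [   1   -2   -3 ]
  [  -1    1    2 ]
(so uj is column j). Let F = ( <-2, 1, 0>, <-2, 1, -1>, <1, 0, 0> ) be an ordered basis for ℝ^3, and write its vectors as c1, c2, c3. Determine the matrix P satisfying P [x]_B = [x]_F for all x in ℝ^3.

Let M have columns uj and N have columns cj. Then for every x, N [x]_F = x = M [x]_B, so P = N^(-1) M.
Since det N = -1, N^(-1) has integer entries; multiplying gives P = [[0, -1, -1], [1, -1, -2], [-2, 1, 0]].

[[0, -1, -1], [1, -1, -2], [-2, 1, 0]]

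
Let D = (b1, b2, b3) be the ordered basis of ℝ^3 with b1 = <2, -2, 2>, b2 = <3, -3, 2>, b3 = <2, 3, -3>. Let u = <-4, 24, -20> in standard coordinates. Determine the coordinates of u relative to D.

<0, -4, 4>

[u]_D is the unique c with M c = u, where M has columns b1, ..., b3.
Row-reducing the augmented matrix [M | u] gives c = (0, -4, 4).
Check: 0·b1 - 4b2 + 4b3 = <-4, 24, -20>.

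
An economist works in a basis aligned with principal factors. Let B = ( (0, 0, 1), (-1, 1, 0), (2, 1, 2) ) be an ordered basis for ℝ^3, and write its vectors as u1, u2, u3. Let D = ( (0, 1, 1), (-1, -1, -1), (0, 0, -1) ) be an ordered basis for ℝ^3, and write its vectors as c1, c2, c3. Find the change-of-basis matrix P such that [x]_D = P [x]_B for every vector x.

[[0, 2, -1], [0, 1, -2], [-1, 1, -1]]

Take x = uj: its B-coordinates are the j-th standard unit vector, so P e_j — column j of P — equals [uj]_D.
u1 = 0·c1 + 0·c2 - c3, giving column 1 = (0, 0, -1); repeating for each j gives P = [[0, 2, -1], [0, 1, -2], [-1, 1, -1]].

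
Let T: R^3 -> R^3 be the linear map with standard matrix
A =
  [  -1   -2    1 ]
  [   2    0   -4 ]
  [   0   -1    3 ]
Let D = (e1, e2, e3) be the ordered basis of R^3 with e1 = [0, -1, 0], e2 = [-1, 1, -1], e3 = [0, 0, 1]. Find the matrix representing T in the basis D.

[[-2, 0, 3], [-2, 2, -1], [-1, -2, 2]]

The j-th column of [T]_D is [T(ej)]_D.
T(e1) = A e1 = [2, 0, 1] = -2e1 - 2e2 - e3, so column 1 is [-2, -2, -1].
Repeating for e2, e3 and assembling the columns gives [[-2, 0, 3], [-2, 2, -1], [-1, -2, 2]].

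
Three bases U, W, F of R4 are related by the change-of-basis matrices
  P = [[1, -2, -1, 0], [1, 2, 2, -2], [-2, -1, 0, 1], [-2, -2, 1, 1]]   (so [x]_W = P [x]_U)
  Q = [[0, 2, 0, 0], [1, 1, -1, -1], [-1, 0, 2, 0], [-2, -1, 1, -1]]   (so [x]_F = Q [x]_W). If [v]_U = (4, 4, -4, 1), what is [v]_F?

Apply P to get W-coordinates (0, 2, -11, -19), then Q to get F-coordinates.
The result is [v]_F = (4, 32, -22, 6).

(4, 32, -22, 6)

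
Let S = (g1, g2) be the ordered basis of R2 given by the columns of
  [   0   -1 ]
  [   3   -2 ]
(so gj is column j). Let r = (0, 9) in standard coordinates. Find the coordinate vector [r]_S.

Write r = c_1 g1 + c_2 g2 and solve for the c_i.
System: 0c_1 - c_2 = 0, 3c_1 - 2c_2 = 9; solving gives c_1 = 3, c_2 = 0.
Check: 3g1 + 0·g2 = (0, 9).

(3, 0)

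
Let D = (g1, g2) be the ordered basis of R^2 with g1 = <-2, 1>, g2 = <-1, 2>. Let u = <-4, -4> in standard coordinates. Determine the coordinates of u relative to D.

<4, -4>

Write u = c_1 g1 + c_2 g2 and solve for the c_i.
System: -2c_1 - c_2 = -4, c_1 + 2c_2 = -4; solving gives c_1 = 4, c_2 = -4.
Check: 4g1 - 4g2 = <-4, -4>.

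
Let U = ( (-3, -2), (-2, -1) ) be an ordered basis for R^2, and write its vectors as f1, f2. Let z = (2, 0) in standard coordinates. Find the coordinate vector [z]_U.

(2, -4)

We seek scalars with c_1 f1 + c_2 f2 = z; equivalently solve M c = z where the columns of M are f1, f2.
System: -3c_1 - 2c_2 = 2, -2c_1 - c_2 = 0; solving gives c_1 = 2, c_2 = -4.
Check: 2f1 - 4f2 = (2, 0).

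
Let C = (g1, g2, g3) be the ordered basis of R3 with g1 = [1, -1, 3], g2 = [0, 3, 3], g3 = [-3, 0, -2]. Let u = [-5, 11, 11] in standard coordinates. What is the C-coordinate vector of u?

Write u = c_1 g1 + ... + c_3 g3 and solve for the c_i.
Gaussian elimination on [M | u] yields c = (1, 4, 2).
Check: g1 + 4g2 + 2g3 = [-5, 11, 11].

[1, 4, 2]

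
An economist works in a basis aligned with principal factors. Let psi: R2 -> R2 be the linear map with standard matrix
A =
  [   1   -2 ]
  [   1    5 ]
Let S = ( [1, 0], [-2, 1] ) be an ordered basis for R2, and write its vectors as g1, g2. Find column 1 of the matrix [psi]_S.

Column 1 of [psi]_S is the S-coordinate vector of psi(g1).
In standard coordinates psi(g1) = A g1 = [1, 1].
Converting to S: [1, 1] = 3g1 + g2, so the coordinate vector is [3, 1].

[3, 1]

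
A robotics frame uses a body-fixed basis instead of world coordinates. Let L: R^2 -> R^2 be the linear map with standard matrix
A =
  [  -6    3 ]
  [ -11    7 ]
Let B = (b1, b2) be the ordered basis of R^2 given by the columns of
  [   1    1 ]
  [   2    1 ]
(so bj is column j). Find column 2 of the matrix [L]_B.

Compute L(b2) = A b2 = <-3, -4> in standard coordinates.
Then write this in B-coordinates: solve for y in y_1 b1 + y_2 b2 = <-3, -4>.
This gives y = <-1, -2>, which is column 2 of [L]_B.

<-1, -2>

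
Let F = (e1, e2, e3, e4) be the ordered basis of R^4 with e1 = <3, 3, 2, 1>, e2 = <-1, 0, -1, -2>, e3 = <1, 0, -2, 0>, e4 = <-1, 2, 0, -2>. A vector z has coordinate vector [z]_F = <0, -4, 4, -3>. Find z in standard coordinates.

By definition z = 0·e1 - 4e2 + 4e3 - 3e4.
Summing componentwise gives <11, -6, -4, 14>.

<11, -6, -4, 14>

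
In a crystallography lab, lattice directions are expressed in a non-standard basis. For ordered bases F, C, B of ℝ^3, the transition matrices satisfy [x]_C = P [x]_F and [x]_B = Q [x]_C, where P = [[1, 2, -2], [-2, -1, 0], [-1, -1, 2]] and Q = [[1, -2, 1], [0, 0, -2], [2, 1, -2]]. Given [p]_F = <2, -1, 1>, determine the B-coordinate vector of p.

Apply P to get C-coordinates <-2, -3, 1>, then Q to get B-coordinates.
The result is [p]_B = <5, -2, -9>.

<5, -2, -9>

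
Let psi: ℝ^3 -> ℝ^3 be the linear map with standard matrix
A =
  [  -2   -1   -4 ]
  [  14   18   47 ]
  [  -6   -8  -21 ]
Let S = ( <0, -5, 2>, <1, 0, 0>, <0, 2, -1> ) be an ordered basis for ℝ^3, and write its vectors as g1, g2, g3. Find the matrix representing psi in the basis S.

With P the matrix whose columns are g1, ..., g3, [psi]_S = P^(-1) A P.
Column by column: psi(g1) = A g1 = <-3, 4, -2>; its S-coordinates <0, -3, 2> give column 1.
Continuing for each basis vector yields [psi]_S = [[0, -2, 1], [-3, -2, 2], [2, 2, -3]].

[[0, -2, 1], [-3, -2, 2], [2, 2, -3]]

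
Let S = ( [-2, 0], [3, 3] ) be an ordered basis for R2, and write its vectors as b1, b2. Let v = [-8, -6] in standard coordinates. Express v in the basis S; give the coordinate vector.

[1, -2]

We seek scalars with c_1 b1 + c_2 b2 = v; equivalently solve M c = v where the columns of M are b1, b2.
System: -2c_1 + 3c_2 = -8, 0c_1 + 3c_2 = -6; solving gives c_1 = 1, c_2 = -2.
Check: b1 - 2b2 = [-8, -6].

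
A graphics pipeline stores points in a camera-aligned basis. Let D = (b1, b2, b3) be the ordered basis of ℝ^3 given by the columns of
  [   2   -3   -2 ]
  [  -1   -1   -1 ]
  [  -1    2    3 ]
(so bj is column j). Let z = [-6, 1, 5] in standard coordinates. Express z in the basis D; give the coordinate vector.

[-2, 0, 1]

We seek scalars with c_1 b1 + ... + c_3 b3 = z; equivalently solve M c = z where the columns of M are b1, ..., b3.
Solving this 3x3 system gives c = (-2, 0, 1).
Check: -2b1 + 0·b2 + b3 = [-6, 1, 5].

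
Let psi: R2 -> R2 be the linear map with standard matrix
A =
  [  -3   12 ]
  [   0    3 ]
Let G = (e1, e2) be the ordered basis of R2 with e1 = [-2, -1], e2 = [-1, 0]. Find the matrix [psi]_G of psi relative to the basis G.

The j-th column of [psi]_G is [psi(ej)]_G.
psi(e1) = A e1 = [-6, -3] = 3e1 + 0·e2, so column 1 is [3, 0].
Repeating for e2 and assembling the columns gives [[3, 0], [0, -3]].

[[3, 0], [0, -3]]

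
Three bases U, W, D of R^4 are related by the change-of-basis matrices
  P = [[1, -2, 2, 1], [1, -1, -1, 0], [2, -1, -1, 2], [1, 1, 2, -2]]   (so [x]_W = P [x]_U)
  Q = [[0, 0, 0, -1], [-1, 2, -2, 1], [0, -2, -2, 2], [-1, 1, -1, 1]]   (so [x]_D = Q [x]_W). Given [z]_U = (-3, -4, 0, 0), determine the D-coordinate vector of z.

Apply P to get W-coordinates (5, 1, -2, -7), then Q to get D-coordinates.
The result is [z]_D = (7, -6, -12, -9).

(7, -6, -12, -9)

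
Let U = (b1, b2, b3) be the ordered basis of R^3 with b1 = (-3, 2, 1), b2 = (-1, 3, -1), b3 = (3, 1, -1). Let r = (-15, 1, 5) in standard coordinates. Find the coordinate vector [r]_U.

[r]_U is the unique c with M c = r, where M has columns b1, ..., b3.
Gaussian elimination on [M | r] yields c = (2, 0, -3).
Check: 2b1 + 0·b2 - 3b3 = (-15, 1, 5).

(2, 0, -3)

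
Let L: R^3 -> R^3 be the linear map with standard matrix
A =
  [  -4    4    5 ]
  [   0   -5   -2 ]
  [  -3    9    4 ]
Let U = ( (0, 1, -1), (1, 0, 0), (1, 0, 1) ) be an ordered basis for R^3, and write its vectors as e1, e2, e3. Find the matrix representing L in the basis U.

[[-3, 0, -2], [-3, -1, 2], [2, -3, -1]]

The j-th column of [L]_U is [L(ej)]_U.
L(e1) = A e1 = (-1, -3, 5) = -3e1 - 3e2 + 2e3, so column 1 is (-3, -3, 2).
Repeating for e2, e3 and assembling the columns gives [[-3, 0, -2], [-3, -1, 2], [2, -3, -1]].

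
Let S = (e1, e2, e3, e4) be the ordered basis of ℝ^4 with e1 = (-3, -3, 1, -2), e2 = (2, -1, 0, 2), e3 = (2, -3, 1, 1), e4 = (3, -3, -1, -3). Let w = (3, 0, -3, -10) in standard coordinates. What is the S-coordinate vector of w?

(-1, -3, 0, 2)

We seek scalars with c_1 e1 + ... + c_4 e4 = w; equivalently solve M c = w where the columns of M are e1, ..., e4.
Gaussian elimination on [M | w] yields c = (-1, -3, 0, 2).
Check: -e1 - 3e2 + 0·e3 + 2e4 = (3, 0, -3, -10).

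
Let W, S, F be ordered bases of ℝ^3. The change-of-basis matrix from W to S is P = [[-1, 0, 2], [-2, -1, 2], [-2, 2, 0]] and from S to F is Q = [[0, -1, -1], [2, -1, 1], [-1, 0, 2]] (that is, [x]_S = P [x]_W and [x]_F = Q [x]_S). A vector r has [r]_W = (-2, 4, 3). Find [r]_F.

(-18, 22, 16)

Composing the changes, [r]_F = Q P [r]_W.
Q P = [[4, -1, -2], [-2, 3, 2], [-3, 4, -2]]; applying this to (-2, 4, 3) gives (-18, 22, 16).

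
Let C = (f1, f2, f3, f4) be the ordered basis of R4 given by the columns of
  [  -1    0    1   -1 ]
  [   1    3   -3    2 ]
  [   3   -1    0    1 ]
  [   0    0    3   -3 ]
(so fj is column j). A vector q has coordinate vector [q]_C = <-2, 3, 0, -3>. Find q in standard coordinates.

By definition q = -2f1 + 3f2 + 0·f3 - 3f4.
Summing componentwise gives <5, 1, -12, 9>.

<5, 1, -12, 9>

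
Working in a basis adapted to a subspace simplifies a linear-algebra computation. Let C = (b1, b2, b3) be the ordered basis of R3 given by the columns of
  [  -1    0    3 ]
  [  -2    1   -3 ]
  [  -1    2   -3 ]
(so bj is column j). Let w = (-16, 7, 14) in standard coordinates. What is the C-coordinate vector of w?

Write w = c_1 b1 + ... + c_3 b3 and solve for the c_i.
Solving this 3x3 system gives c = (4, 3, -4).
Check: 4b1 + 3b2 - 4b3 = (-16, 7, 14).

(4, 3, -4)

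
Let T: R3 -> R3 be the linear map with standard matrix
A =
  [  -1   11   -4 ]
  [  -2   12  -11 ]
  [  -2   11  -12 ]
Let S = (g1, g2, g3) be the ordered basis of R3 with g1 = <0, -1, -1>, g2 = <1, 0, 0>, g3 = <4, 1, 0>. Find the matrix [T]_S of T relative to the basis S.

[[-1, 2, -3], [1, -1, 3], [-2, 0, 1]]

The j-th column of [T]_S is [T(gj)]_S.
T(g1) = A g1 = <-7, -1, 1> = -g1 + g2 - 2g3, so column 1 is <-1, 1, -2>.
Repeating for g2, g3 and assembling the columns gives [[-1, 2, -3], [1, -1, 3], [-2, 0, 1]].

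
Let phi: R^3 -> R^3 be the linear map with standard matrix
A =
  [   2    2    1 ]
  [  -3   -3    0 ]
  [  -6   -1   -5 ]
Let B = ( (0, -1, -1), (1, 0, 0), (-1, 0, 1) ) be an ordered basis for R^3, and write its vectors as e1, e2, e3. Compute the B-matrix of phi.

Let P have columns e1, ..., e3. Then [phi]_B = P^(-1) A P.
Here det P = 1, so P^(-1) is integer; computing A P first and then P^(-1)(A P) gives [[-3, 3, -3], [0, -1, -3], [3, -3, -2]].

[[-3, 3, -3], [0, -1, -3], [3, -3, -2]]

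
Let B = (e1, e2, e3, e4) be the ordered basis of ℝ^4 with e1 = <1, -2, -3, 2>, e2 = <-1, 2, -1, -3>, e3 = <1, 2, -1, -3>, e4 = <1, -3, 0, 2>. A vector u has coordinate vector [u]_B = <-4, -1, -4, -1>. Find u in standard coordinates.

<-8, 1, 17, 5>

u = M [u]_B, where M has columns e1, ..., e4.
Carrying out the matrix-vector product, u = <-8, 1, 17, 5>.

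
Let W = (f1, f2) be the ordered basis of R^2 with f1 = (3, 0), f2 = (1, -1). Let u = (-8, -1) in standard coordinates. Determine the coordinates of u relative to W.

(-3, 1)

Write u = c_1 f1 + c_2 f2 and solve for the c_i.
System: 3c_1 + c_2 = -8, 0c_1 - c_2 = -1; solving gives c_1 = -3, c_2 = 1.
Check: -3f1 + f2 = (-8, -1).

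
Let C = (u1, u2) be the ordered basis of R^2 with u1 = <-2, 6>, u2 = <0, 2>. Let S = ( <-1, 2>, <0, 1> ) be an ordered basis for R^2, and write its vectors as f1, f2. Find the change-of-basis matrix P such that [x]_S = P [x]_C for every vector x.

Take x = uj: its C-coordinates are the j-th standard unit vector, so P e_j — column j of P — equals [uj]_S.
u1 = 2f1 + 2f2, giving column 1 = <2, 2>; repeating for each j gives P = [[2, 0], [2, 2]].

[[2, 0], [2, 2]]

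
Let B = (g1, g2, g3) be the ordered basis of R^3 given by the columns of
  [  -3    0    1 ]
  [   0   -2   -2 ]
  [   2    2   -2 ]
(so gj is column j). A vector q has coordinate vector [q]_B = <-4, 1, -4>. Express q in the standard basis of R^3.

The coordinates say q = -4g1 + g2 - 4g3; adding the scaled basis vectors gives <8, 6, 2>.

<8, 6, 2>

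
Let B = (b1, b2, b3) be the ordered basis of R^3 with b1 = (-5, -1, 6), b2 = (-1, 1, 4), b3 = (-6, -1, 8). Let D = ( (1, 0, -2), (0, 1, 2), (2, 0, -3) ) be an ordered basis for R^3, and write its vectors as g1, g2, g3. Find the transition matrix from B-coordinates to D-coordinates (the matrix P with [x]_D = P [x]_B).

Let M have columns bj and N have columns gj. Then for every x, N [x]_D = x = M [x]_B, so P = N^(-1) M.
Since det N = 1, N^(-1) has integer entries; multiplying gives P = [[-1, -1, -2], [-1, 1, -1], [-2, 0, -2]].

[[-1, -1, -2], [-1, 1, -1], [-2, 0, -2]]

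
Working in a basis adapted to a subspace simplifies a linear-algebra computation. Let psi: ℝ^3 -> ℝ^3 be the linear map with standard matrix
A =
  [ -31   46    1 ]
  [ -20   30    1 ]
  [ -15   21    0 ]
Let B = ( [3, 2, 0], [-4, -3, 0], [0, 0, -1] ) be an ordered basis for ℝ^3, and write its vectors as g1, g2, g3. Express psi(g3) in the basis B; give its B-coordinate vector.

[1, 1, 0]

Compute psi(g3) = A g3 = [-1, -1, 0] in standard coordinates.
Then write this in B-coordinates: solve for y in y_1 g1 + ... + y_3 g3 = [-1, -1, 0].
This gives y = [1, 1, 0], which is column 3 of [psi]_B.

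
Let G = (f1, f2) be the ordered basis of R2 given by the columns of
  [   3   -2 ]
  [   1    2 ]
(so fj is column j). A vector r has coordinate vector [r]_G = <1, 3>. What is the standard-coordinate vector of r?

<-3, 7>

r = M [r]_G, where M has columns f1, f2.
Carrying out the matrix-vector product, r = <-3, 7>.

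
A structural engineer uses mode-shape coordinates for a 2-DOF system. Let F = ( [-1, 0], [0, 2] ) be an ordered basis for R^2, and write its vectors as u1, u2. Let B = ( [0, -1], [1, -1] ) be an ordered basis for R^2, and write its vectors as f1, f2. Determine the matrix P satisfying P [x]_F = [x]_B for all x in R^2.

Let M have columns uj and N have columns fj. Then for every x, N [x]_B = x = M [x]_F, so P = N^(-1) M.
Since det N = 1, N^(-1) has integer entries; multiplying gives P = [[1, -2], [-1, 0]].

[[1, -2], [-1, 0]]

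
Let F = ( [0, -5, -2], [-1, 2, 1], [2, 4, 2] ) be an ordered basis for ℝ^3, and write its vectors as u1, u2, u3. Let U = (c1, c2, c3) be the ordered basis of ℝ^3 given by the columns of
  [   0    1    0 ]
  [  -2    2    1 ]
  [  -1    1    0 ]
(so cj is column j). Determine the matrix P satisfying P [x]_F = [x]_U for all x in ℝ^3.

[[2, -2, 0], [0, -1, 2], [-1, 0, 0]]

Column j of P is [uj]_U, since P maps F-coordinates to U-coordinates.
Expressing u1 in U: u1 = 2c1 + 0·c2 - c3, so column 1 of P is [2, 0, -1].
Doing the same for each uj gives P = [[2, -2, 0], [0, -1, 2], [-1, 0, 0]].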